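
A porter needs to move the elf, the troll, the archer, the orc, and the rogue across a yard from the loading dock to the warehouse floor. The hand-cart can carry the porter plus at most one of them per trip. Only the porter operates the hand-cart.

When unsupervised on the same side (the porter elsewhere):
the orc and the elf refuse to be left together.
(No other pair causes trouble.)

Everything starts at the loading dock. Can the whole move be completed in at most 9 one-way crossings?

Yes

Yes — this plan uses 9 crossings (≤ 9):
1. Porter goes to the warehouse floor with the elf.
2. Porter goes back to the loading dock alone.
3. Porter goes to the warehouse floor with the troll.
4. Porter goes back to the loading dock alone.
5. Porter goes to the warehouse floor with the archer.
6. Porter goes back to the loading dock alone.
7. Porter goes to the warehouse floor with the rogue.
8. Porter goes back to the loading dock alone.
9. Porter goes to the warehouse floor with the orc.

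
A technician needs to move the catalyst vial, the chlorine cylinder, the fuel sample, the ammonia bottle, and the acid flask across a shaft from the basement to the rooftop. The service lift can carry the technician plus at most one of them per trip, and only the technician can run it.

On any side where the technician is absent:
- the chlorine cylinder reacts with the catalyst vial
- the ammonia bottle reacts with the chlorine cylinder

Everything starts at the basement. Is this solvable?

1. Technician goes to the rooftop with the chlorine cylinder.
2. Technician goes back to the basement alone.
3. Technician goes to the rooftop with the catalyst vial.
4. Technician goes back to the basement with the chlorine cylinder.
5. Technician goes to the rooftop with the ammonia bottle.
6. Technician goes back to the basement alone.
7. Technician goes to the rooftop with the fuel sample.
8. Technician goes back to the basement alone.
9. Technician goes to the rooftop with the acid flask.
10. Technician goes back to the basement alone.
11. Technician goes to the rooftop with the chlorine cylinder.

Yes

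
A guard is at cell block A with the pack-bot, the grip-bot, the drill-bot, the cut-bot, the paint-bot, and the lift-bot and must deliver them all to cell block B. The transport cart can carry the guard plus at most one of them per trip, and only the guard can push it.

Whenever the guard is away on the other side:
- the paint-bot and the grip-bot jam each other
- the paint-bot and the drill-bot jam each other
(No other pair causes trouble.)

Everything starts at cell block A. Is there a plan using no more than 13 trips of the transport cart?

Yes — this plan uses 13 crossings (≤ 13):
1. Guard goes to cell block B with the paint-bot.
2. Guard goes back to cell block A alone.
3. Guard goes to cell block B with the pack-bot.
4. Guard goes back to cell block A alone.
5. Guard goes to cell block B with the grip-bot.
6. Guard goes back to cell block A with the paint-bot.
7. Guard goes to cell block B with the drill-bot.
8. Guard goes back to cell block A alone.
9. Guard goes to cell block B with the cut-bot.
10. Guard goes back to cell block A alone.
11. Guard goes to cell block B with the lift-bot.
12. Guard goes back to cell block A alone.
13. Guard goes to cell block B with the paint-bot.

Yes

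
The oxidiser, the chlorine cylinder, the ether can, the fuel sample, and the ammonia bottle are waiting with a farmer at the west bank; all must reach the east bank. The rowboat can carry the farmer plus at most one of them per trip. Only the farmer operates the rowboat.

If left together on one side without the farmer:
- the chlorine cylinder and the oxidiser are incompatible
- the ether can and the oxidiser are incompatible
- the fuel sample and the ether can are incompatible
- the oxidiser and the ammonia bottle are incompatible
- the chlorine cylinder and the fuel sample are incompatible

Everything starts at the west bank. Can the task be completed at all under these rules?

No

Whatever the first load, the items left behind include a forbidden pair without the farmer. No opening move is safe, so no plan exists.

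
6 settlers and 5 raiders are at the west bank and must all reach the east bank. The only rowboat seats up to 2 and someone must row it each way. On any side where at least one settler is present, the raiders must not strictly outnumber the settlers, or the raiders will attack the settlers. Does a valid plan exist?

1. 2 raiders → the east bank.  (the west bank: 6S 3R; the east bank: 0S 2R)
2. 1 raider ← the west bank.  (the west bank: 6S 4R; the east bank: 0S 1R)
3. 2 raiders → the east bank.  (the west bank: 6S 2R; the east bank: 0S 3R)
4. 1 raider ← the west bank.  (the west bank: 6S 3R; the east bank: 0S 2R)
5. 2 settlers → the east bank.  (the west bank: 4S 3R; the east bank: 2S 2R)
6. 1 raider ← the west bank.  (the west bank: 4S 4R; the east bank: 2S 1R)
7. 1 settler and 1 raider → the east bank.  (the west bank: 3S 3R; the east bank: 3S 2R)
8. 1 settler ← the west bank.  (the west bank: 4S 3R; the east bank: 2S 2R)
9. 1 settler and 1 raider → the east bank.  (the west bank: 3S 2R; the east bank: 3S 3R)
10. 1 raider ← the west bank.  (the west bank: 3S 3R; the east bank: 3S 2R)
11. 1 settler and 1 raider → the east bank.  (the west bank: 2S 2R; the east bank: 4S 3R)
12. 1 settler ← the west bank.  (the west bank: 3S 2R; the east bank: 3S 3R)
13. 1 settler and 1 raider → the east bank.  (the west bank: 2S 1R; the east bank: 4S 4R)
14. 1 raider ← the west bank.  (the west bank: 2S 2R; the east bank: 4S 3R)
15. 1 settler and 1 raider → the east bank.  (the west bank: 1S 1R; the east bank: 5S 4R)
16. 1 settler ← the west bank.  (the west bank: 2S 1R; the east bank: 4S 4R)
17. 1 settler and 1 raider → the east bank.  (the west bank: 1S 0R; the east bank: 5S 5R)
18. 1 raider ← the west bank.  (the west bank: 1S 1R; the east bank: 5S 4R)
19. 1 settler and 1 raider → the east bank.  (the west bank: 0S 0R; the east bank: 6S 5R)

Yes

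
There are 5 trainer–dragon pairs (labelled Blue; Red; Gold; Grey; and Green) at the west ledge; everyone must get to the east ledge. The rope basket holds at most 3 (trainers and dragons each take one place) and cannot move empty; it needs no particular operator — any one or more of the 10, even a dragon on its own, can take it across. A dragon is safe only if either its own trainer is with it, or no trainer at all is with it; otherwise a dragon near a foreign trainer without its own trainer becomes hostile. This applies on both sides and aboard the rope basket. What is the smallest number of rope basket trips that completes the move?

11

Counting alone: each trip to the east ledge takes at most 3 across and each return brings at least 1 back, so after t trips out (and t−1 returns) at most 3t − (t−1) of the 10 are across; that first reaches 10 at t = 5, so at least 9 crossings are needed.
The safety rule pushes this higher. Following every safe sequence of crossings, the most of the 10 that can be at the east ledge as the rope basket arrives there on crossing 9 is 9 — never all 10.
So no plan with fewer than 11 crossings exists, and this one achieves 11:
1. dragon Blue and trainer Blue cross → the east ledge.
2. trainer Blue crosses ← the west ledge.
3. dragon Gold, dragon Grey, and dragon Red cross → the east ledge.
4. dragon Blue crosses ← the west ledge.
5. trainer Gold, trainer Grey, and trainer Red cross → the east ledge.
6. dragon Red and trainer Red cross ← the west ledge.
7. trainer Blue, trainer Green, and trainer Red cross → the east ledge.
8. dragon Gold crosses ← the west ledge.
9. dragon Blue and dragon Red cross → the east ledge.
10. dragon Blue crosses ← the west ledge.
11. dragon Blue, dragon Gold, and dragon Green cross → the east ledge.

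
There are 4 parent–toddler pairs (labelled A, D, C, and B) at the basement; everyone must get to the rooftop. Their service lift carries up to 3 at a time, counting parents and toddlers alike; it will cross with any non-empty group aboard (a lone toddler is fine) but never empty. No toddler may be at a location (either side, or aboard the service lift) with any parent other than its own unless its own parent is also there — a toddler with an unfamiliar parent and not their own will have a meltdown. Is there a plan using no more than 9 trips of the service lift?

Yes

Yes — this plan uses 9 crossings (≤ 9):
1. parent A and toddler A cross → the rooftop.
2. parent A crosses ← the basement.
3. parent A, parent D, and toddler D cross → the rooftop.
4. parent A and toddler A cross ← the basement.
5. parent A, parent B, and parent C cross → the rooftop.
6. toddler D crosses ← the basement.
7. toddler A and toddler D cross → the rooftop.
8. toddler A crosses ← the basement.
9. toddler A, toddler B, and toddler C cross → the rooftop.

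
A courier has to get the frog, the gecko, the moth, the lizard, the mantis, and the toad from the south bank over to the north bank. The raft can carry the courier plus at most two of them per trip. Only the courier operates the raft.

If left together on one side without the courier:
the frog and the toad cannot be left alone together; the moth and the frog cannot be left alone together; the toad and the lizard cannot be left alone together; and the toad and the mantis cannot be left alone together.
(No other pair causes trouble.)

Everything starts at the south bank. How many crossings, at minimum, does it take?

Counting alone: the courier can take at most 2 across per trip to the north bank, so moving all 6 needs at least 3 loaded trips out, with a return between consecutive ones — at least 5 crossings.
The safety rule pushes this higher. Following every safe sequence of crossings, the most of the 6 that can be at the north bank as the raft arrives there on crossing 5 is 5 — never all 6.
So no plan with fewer than 7 crossings exists, and this one achieves 7:
1. Courier goes to the north bank with the frog and the toad.  [the south bank: the gecko, the lizard, the mantis, the moth | the north bank: the frog, the toad]
2. Courier goes back to the south bank with the frog.  [the south bank: the frog, the gecko, the lizard, the mantis, the moth | the north bank: the toad]
3. Courier goes to the north bank with the frog and the gecko.  [the south bank: the lizard, the mantis, the moth | the north bank: the frog, the gecko, the toad]
4. Courier goes back to the south bank with the toad.  [the south bank: the lizard, the mantis, the moth, the toad | the north bank: the frog, the gecko]
5. Courier goes to the north bank with the lizard and the mantis.  [the south bank: the moth, the toad | the north bank: the frog, the gecko, the lizard, the mantis]
6. Courier goes back to the south bank alone.  [the south bank: the moth, the toad | the north bank: the frog, the gecko, the lizard, the mantis]
7. Courier goes to the north bank with the moth and the toad.  [the south bank: — | the north bank: the frog, the gecko, the lizard, the mantis, the moth, the toad]

7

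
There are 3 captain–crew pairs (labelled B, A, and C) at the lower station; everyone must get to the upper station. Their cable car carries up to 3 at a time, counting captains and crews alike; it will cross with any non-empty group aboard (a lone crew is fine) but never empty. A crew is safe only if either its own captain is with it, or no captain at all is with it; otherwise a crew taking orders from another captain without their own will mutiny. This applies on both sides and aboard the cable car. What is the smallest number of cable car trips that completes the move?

5

Counting alone: each trip to the upper station takes at most 3 across and each return brings at least 1 back, so after t trips out (and t−1 returns) at most 3t − (t−1) of the 6 are across; that first reaches 6 at t = 3, so at least 5 crossings are needed.
The plan below uses exactly 5 crossings, so it is optimal:
1. captain B and crew B cross → the upper station.
2. captain B crosses ← the lower station.
3. captain A, captain B, and captain C cross → the upper station.
4. crew B crosses ← the lower station.
5. crew A, crew B, and crew C cross → the upper station.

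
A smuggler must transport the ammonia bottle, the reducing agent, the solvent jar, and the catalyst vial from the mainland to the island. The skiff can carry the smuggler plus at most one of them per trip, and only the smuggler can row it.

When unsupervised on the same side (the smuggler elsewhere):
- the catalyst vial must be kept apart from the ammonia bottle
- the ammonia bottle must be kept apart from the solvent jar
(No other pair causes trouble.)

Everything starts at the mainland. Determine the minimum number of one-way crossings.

9

Counting alone: the smuggler can take at most 1 across per trip to the island, so moving all 4 needs at least 4 loaded trips out, with a return between consecutive ones — at least 7 crossings.
The safety rule pushes this higher. Following every safe sequence of crossings, the most of the 4 that can be at the island as the skiff arrives there on crossing 7 is 3 — never all 4.
So no plan with fewer than 9 crossings exists, and this one achieves 9:
1. Smuggler goes to the island with the ammonia bottle.  [the mainland: the catalyst vial, the reducing agent, the solvent jar | the island: the ammonia bottle]
2. Smuggler goes back to the mainland alone.  [the mainland: the catalyst vial, the reducing agent, the solvent jar | the island: the ammonia bottle]
3. Smuggler goes to the island with the reducing agent.  [the mainland: the catalyst vial, the solvent jar | the island: the ammonia bottle, the reducing agent]
4. Smuggler goes back to the mainland alone.  [the mainland: the catalyst vial, the solvent jar | the island: the ammonia bottle, the reducing agent]
5. Smuggler goes to the island with the solvent jar.  [the mainland: the catalyst vial | the island: the ammonia bottle, the reducing agent, the solvent jar]
6. Smuggler goes back to the mainland with the ammonia bottle.  [the mainland: the ammonia bottle, the catalyst vial | the island: the reducing agent, the solvent jar]
7. Smuggler goes to the island with the catalyst vial.  [the mainland: the ammonia bottle | the island: the catalyst vial, the reducing agent, the solvent jar]
8. Smuggler goes back to the mainland alone.  [the mainland: the ammonia bottle | the island: the catalyst vial, the reducing agent, the solvent jar]
9. Smuggler goes to the island with the ammonia bottle.  [the mainland: — | the island: the ammonia bottle, the catalyst vial, the reducing agent, the solvent jar]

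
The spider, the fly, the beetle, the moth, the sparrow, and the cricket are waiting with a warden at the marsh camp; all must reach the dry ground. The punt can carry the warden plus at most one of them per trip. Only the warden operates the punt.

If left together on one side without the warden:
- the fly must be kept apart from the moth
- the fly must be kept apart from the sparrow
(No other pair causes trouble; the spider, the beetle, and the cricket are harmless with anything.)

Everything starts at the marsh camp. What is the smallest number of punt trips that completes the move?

13

Counting alone: the warden can take at most 1 across per trip to the dry ground, so moving all 6 needs at least 6 loaded trips out, with a return between consecutive ones — at least 11 crossings.
The safety rule pushes this higher. Following every safe sequence of crossings, the most of the 6 that can be at the dry ground as the punt arrives there on crossing 11 is 5 — never all 6.
So no plan with fewer than 13 crossings exists, and this one achieves 13:
1. Warden goes to the dry ground with the fly.  [the marsh camp: the beetle, the cricket, the moth, the sparrow, the spider | the dry ground: the fly]
2. Warden goes back to the marsh camp alone.  [the marsh camp: the beetle, the cricket, the moth, the sparrow, the spider | the dry ground: the fly]
3. Warden goes to the dry ground with the spider.  [the marsh camp: the beetle, the cricket, the moth, the sparrow | the dry ground: the fly, the spider]
4. Warden goes back to the marsh camp alone.  [the marsh camp: the beetle, the cricket, the moth, the sparrow | the dry ground: the fly, the spider]
5. Warden goes to the dry ground with the beetle.  [the marsh camp: the cricket, the moth, the sparrow | the dry ground: the beetle, the fly, the spider]
6. Warden goes back to the marsh camp alone.  [the marsh camp: the cricket, the moth, the sparrow | the dry ground: the beetle, the fly, the spider]
7. Warden goes to the dry ground with the moth.  [the marsh camp: the cricket, the sparrow | the dry ground: the beetle, the fly, the moth, the spider]
8. Warden goes back to the marsh camp with the fly.  [the marsh camp: the cricket, the fly, the sparrow | the dry ground: the beetle, the moth, the spider]
9. Warden goes to the dry ground with the sparrow.  [the marsh camp: the cricket, the fly | the dry ground: the beetle, the moth, the sparrow, the spider]
10. Warden goes back to the marsh camp alone.  [the marsh camp: the cricket, the fly | the dry ground: the beetle, the moth, the sparrow, the spider]
11. Warden goes to the dry ground with the cricket.  [the marsh camp: the fly | the dry ground: the beetle, the cricket, the moth, the sparrow, the spider]
12. Warden goes back to the marsh camp alone.  [the marsh camp: the fly | the dry ground: the beetle, the cricket, the moth, the sparrow, the spider]
13. Warden goes to the dry ground with the fly.  [the marsh camp: — | the dry ground: the beetle, the cricket, the fly, the moth, the sparrow, the spider]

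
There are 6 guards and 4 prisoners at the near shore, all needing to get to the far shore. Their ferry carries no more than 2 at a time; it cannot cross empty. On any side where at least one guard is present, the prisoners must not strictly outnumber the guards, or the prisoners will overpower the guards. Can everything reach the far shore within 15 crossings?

Counting alone: each trip to the far shore takes at most 2 across and each return brings at least 1 back, so after t trips out (and t−1 returns) at most 2t − (t−1) of the 10 are across; that first reaches 10 at t = 9, so at least 17 crossings are needed.
Since 15 < 17, 15 crossings cannot be enough. (The shortest complete plan in fact takes 17:)
1. 2 prisoners → the far shore.  (the near shore: 6G 2P; the far shore: 0G 2P)
2. 1 prisoner ← the near shore.  (the near shore: 6G 3P; the far shore: 0G 1P)
3. 2 prisoners → the far shore.  (the near shore: 6G 1P; the far shore: 0G 3P)
4. 1 prisoner ← the near shore.  (the near shore: 6G 2P; the far shore: 0G 2P)
5. 2 guards → the far shore.  (the near shore: 4G 2P; the far shore: 2G 2P)
6. 1 prisoner ← the near shore.  (the near shore: 4G 3P; the far shore: 2G 1P)
7. 1 guard and 1 prisoner → the far shore.  (the near shore: 3G 2P; the far shore: 3G 2P)
8. 1 prisoner ← the near shore.  (the near shore: 3G 3P; the far shore: 3G 1P)
9. 2 prisoners → the far shore.  (the near shore: 3G 1P; the far shore: 3G 3P)
10. 1 prisoner ← the near shore.  (the near shore: 3G 2P; the far shore: 3G 2P)
11. 1 guard and 1 prisoner → the far shore.  (the near shore: 2G 1P; the far shore: 4G 3P)
12. 1 prisoner ← the near shore.  (the near shore: 2G 2P; the far shore: 4G 2P)
13. 2 prisoners → the far shore.  (the near shore: 2G 0P; the far shore: 4G 4P)
14. 1 prisoner ← the near shore.  (the near shore: 2G 1P; the far shore: 4G 3P)
15. 1 guard and 1 prisoner → the far shore.  (the near shore: 1G 0P; the far shore: 5G 4P)
16. 1 prisoner ← the near shore.  (the near shore: 1G 1P; the far shore: 5G 3P)
17. 1 guard and 1 prisoner → the far shore.  (the near shore: 0G 0P; the far shore: 6G 4P)

No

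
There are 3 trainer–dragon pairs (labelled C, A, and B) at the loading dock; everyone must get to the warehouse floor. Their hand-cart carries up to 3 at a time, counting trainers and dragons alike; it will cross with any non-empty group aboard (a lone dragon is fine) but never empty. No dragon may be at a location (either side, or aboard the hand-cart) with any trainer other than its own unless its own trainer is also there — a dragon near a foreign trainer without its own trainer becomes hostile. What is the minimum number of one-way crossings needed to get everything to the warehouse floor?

Counting alone: each trip to the warehouse floor takes at most 3 across and each return brings at least 1 back, so after t trips out (and t−1 returns) at most 3t − (t−1) of the 6 are across; that first reaches 6 at t = 3, so at least 5 crossings are needed.
The plan below uses exactly 5 crossings, so it is optimal:
1. dragon C and trainer C cross → the warehouse floor.
2. trainer C crosses ← the loading dock.
3. trainer A, trainer B, and trainer C cross → the warehouse floor.
4. dragon C crosses ← the loading dock.
5. dragon A, dragon B, and dragon C cross → the warehouse floor.

5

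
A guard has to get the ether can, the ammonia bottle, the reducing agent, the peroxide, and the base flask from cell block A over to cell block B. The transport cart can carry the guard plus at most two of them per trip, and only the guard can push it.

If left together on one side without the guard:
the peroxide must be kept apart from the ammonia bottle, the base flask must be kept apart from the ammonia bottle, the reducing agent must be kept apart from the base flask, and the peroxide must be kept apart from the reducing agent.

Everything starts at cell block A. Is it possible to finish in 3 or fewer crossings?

Counting alone: the guard can take at most 2 across per trip to cell block B, so moving all 5 needs at least 3 loaded trips out, with a return between consecutive ones — at least 5 crossings.
Since 3 < 5, 3 crossings cannot be enough. (The shortest complete plan in fact takes 5:)
1. Guard goes to cell block B with the ammonia bottle and the reducing agent.  [cell block A: the base flask, the ether can, the peroxide | cell block B: the ammonia bottle, the reducing agent]
2. Guard goes back to cell block A alone.  [cell block A: the base flask, the ether can, the peroxide | cell block B: the ammonia bottle, the reducing agent]
3. Guard goes to cell block B with the ether can.  [cell block A: the base flask, the peroxide | cell block B: the ammonia bottle, the ether can, the reducing agent]
4. Guard goes back to cell block A alone.  [cell block A: the base flask, the peroxide | cell block B: the ammonia bottle, the ether can, the reducing agent]
5. Guard goes to cell block B with the base flask and the peroxide.  [cell block A: — | cell block B: the ammonia bottle, the base flask, the ether can, the peroxide, the reducing agent]

No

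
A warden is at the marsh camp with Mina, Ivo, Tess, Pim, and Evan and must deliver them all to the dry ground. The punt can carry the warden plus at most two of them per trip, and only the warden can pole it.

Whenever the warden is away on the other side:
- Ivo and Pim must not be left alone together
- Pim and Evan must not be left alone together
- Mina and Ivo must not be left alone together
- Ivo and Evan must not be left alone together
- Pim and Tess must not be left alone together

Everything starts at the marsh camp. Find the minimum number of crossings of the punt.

7

Counting alone: the warden can take at most 2 across per trip to the dry ground, so moving all 5 needs at least 3 loaded trips out, with a return between consecutive ones — at least 5 crossings.
The safety rule pushes this higher. Following every safe sequence of crossings, the most of the 5 that can be at the dry ground as the punt arrives there on crossing 5 is 4 — never all 5.
So no plan with fewer than 7 crossings exists, and this one achieves 7:
1. Warden goes to the dry ground with Ivo and Pim.  [the marsh camp: Evan, Mina, Tess | the dry ground: Ivo, Pim]
2. Warden goes back to the marsh camp with Ivo.  [the marsh camp: Evan, Ivo, Mina, Tess | the dry ground: Pim]
3. Warden goes to the dry ground with Ivo and Mina.  [the marsh camp: Evan, Tess | the dry ground: Ivo, Mina, Pim]
4. Warden goes back to the marsh camp with Ivo.  [the marsh camp: Evan, Ivo, Tess | the dry ground: Mina, Pim]
5. Warden goes to the dry ground with Evan and Tess.  [the marsh camp: Ivo | the dry ground: Evan, Mina, Pim, Tess]
6. Warden goes back to the marsh camp with Pim.  [the marsh camp: Ivo, Pim | the dry ground: Evan, Mina, Tess]
7. Warden goes to the dry ground with Ivo and Pim.  [the marsh camp: — | the dry ground: Evan, Ivo, Mina, Pim, Tess]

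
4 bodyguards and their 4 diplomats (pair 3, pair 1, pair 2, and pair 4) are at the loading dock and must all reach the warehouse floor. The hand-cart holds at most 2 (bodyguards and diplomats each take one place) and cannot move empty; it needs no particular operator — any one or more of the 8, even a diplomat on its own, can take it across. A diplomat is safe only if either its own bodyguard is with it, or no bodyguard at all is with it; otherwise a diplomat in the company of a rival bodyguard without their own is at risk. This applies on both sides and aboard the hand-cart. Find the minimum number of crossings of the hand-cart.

Following every safe sequence of crossings from the start, the most of the 8 that can be at the warehouse floor as the hand-cart arrives there on crossings 1, 3, 5 is 2, 3, 4 respectively; the best ever achieved is 4 of 8.
From crossing 7 on, no configuration arises that was not already reachable earlier: only 44 distinct safe configurations (who is on which side, and where the hand-cart is) can ever be reached, none of them has everyone across, and every continuation just revisits them. So no valid plan exists.

impossible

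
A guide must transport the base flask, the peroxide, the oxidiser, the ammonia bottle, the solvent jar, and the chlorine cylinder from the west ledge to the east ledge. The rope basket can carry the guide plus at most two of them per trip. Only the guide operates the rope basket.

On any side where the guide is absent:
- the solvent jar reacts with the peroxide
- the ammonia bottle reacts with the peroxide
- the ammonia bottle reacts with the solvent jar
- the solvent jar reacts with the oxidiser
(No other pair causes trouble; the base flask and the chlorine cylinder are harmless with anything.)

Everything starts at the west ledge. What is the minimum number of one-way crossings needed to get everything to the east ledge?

9

Counting alone: the guide can take at most 2 across per trip to the east ledge, so moving all 6 needs at least 3 loaded trips out, with a return between consecutive ones — at least 5 crossings.
The safety rule pushes this higher. Following every safe sequence of crossings, the most of the 6 that can be at the east ledge as the rope basket arrives there on crossings 5, 7 is 4, 5 respectively — never all 6.
So no plan with fewer than 9 crossings exists, and this one achieves 9:
1. Guide goes to the east ledge with the peroxide and the solvent jar.
2. Guide goes back to the west ledge with the peroxide.
3. Guide goes to the east ledge with the base flask and the peroxide.
4. Guide goes back to the west ledge with the peroxide.
5. Guide goes to the east ledge with the oxidiser and the peroxide.
6. Guide goes back to the west ledge with the solvent jar.
7. Guide goes to the east ledge with the ammonia bottle and the chlorine cylinder.
8. Guide goes back to the west ledge with the peroxide.
9. Guide goes to the east ledge with the peroxide and the solvent jar.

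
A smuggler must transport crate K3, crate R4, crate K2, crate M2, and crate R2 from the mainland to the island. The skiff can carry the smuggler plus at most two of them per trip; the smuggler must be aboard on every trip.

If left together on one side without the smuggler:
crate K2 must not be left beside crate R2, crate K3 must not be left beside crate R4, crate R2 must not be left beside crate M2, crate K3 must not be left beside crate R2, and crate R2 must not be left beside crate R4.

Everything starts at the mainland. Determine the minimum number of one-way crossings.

7

Counting alone: the smuggler can take at most 2 across per trip to the island, so moving all 5 needs at least 3 loaded trips out, with a return between consecutive ones — at least 5 crossings.
The safety rule pushes this higher. Following every safe sequence of crossings, the most of the 5 that can be at the island as the skiff arrives there on crossing 5 is 4 — never all 5.
So no plan with fewer than 7 crossings exists, and this one achieves 7:
1. Smuggler goes to the island with crate K3 and crate R2.  [the mainland: crate K2, crate M2, crate R4 | the island: crate K3, crate R2]
2. Smuggler goes back to the mainland with crate K3.  [the mainland: crate K2, crate K3, crate M2, crate R4 | the island: crate R2]
3. Smuggler goes to the island with crate K2 and crate K3.  [the mainland: crate M2, crate R4 | the island: crate K2, crate K3, crate R2]
4. Smuggler goes back to the mainland with crate R2.  [the mainland: crate M2, crate R2, crate R4 | the island: crate K2, crate K3]
5. Smuggler goes to the island with crate M2 and crate R4.  [the mainland: crate R2 | the island: crate K2, crate K3, crate M2, crate R4]
6. Smuggler goes back to the mainland with crate K3.  [the mainland: crate K3, crate R2 | the island: crate K2, crate M2, crate R4]
7. Smuggler goes to the island with crate K3 and crate R2.  [the mainland: — | the island: crate K2, crate K3, crate M2, crate R2, crate R4]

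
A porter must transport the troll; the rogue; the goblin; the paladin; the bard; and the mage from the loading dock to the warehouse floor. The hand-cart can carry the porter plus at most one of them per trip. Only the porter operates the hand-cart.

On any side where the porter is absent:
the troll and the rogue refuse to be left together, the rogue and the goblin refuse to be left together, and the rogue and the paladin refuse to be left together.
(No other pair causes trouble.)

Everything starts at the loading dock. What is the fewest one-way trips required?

Following every safe sequence of crossings from the start, the most of the 6 that can be at the warehouse floor as the hand-cart arrives there on crossings 1, 3, 5, 7 is 1, 2, 3, 4 respectively; the best ever achieved is 4 of 6.
From crossing 9 on, no configuration arises that was not already reachable earlier: only 36 distinct safe configurations (who is on which side, and where the hand-cart is) can ever be reached, none of them has everyone across, and every continuation just revisits them. So no valid plan exists.

impossible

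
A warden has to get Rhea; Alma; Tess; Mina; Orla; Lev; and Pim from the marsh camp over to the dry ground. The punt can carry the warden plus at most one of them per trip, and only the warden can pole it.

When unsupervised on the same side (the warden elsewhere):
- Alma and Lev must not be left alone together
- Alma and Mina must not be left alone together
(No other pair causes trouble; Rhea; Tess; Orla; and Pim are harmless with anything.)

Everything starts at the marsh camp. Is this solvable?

Yes

1. Warden goes to the dry ground with Alma.  [the marsh camp: Lev, Mina, Orla, Pim, Rhea, Tess | the dry ground: Alma]
2. Warden goes back to the marsh camp alone.  [the marsh camp: Lev, Mina, Orla, Pim, Rhea, Tess | the dry ground: Alma]
3. Warden goes to the dry ground with Rhea.  [the marsh camp: Lev, Mina, Orla, Pim, Tess | the dry ground: Alma, Rhea]
4. Warden goes back to the marsh camp alone.  [the marsh camp: Lev, Mina, Orla, Pim, Tess | the dry ground: Alma, Rhea]
5. Warden goes to the dry ground with Tess.  [the marsh camp: Lev, Mina, Orla, Pim | the dry ground: Alma, Rhea, Tess]
6. Warden goes back to the marsh camp alone.  [the marsh camp: Lev, Mina, Orla, Pim | the dry ground: Alma, Rhea, Tess]
7. Warden goes to the dry ground with Mina.  [the marsh camp: Lev, Orla, Pim | the dry ground: Alma, Mina, Rhea, Tess]
8. Warden goes back to the marsh camp with Alma.  [the marsh camp: Alma, Lev, Orla, Pim | the dry ground: Mina, Rhea, Tess]
9. Warden goes to the dry ground with Lev.  [the marsh camp: Alma, Orla, Pim | the dry ground: Lev, Mina, Rhea, Tess]
10. Warden goes back to the marsh camp alone.  [the marsh camp: Alma, Orla, Pim | the dry ground: Lev, Mina, Rhea, Tess]
11. Warden goes to the dry ground with Orla.  [the marsh camp: Alma, Pim | the dry ground: Lev, Mina, Orla, Rhea, Tess]
12. Warden goes back to the marsh camp alone.  [the marsh camp: Alma, Pim | the dry ground: Lev, Mina, Orla, Rhea, Tess]
13. Warden goes to the dry ground with Pim.  [the marsh camp: Alma | the dry ground: Lev, Mina, Orla, Pim, Rhea, Tess]
14. Warden goes back to the marsh camp alone.  [the marsh camp: Alma | the dry ground: Lev, Mina, Orla, Pim, Rhea, Tess]
15. Warden goes to the dry ground with Alma.  [the marsh camp: — | the dry ground: Alma, Lev, Mina, Orla, Pim, Rhea, Tess]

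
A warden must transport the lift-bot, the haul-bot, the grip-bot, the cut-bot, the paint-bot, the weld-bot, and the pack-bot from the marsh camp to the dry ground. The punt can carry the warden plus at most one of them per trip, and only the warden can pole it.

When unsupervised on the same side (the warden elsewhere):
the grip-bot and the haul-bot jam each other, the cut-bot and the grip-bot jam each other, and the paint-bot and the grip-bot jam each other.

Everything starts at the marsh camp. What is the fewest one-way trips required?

Following every safe sequence of crossings from the start, the most of the 7 that can be at the dry ground as the punt arrives there on crossings 1, 3, 5, 7, 9 is 1, 2, 3, 4, 5 respectively; the best ever achieved is 5 of 7.
From crossing 11 on, no configuration arises that was not already reachable earlier: only 72 distinct safe configurations (who is on which side, and where the punt is) can ever be reached, none of them has everyone across, and every continuation just revisits them. So no valid plan exists.

impossible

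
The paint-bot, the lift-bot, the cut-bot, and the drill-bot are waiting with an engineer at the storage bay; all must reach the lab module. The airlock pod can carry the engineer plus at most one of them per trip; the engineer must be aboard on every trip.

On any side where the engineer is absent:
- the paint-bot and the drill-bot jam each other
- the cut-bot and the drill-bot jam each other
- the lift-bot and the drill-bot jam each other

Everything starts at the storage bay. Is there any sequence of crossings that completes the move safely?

No

Following every safe sequence of crossings from the start, the most of the 4 that can be at the lab module as the airlock pod arrives there on crossings 1, 3 is 1, 2 respectively; the best ever achieved is 2 of 4.
From crossing 5 on, no configuration arises that was not already reachable earlier: only 9 distinct safe configurations (who is on which side, and where the airlock pod is) can ever be reached, none of them has everyone across, and every continuation just revisits them. So no valid plan exists.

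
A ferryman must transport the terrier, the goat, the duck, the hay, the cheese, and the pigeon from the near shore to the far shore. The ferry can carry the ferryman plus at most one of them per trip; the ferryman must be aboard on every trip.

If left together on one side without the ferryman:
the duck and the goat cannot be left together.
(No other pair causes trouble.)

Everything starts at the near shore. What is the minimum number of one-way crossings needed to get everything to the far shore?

11

Counting alone: the ferryman can take at most 1 across per trip to the far shore, so moving all 6 needs at least 6 loaded trips out, with a return between consecutive ones — at least 11 crossings.
The plan below uses exactly 11 crossings, so it is optimal:
1. Ferryman goes to the far shore with the goat.
2. Ferryman goes back to the near shore alone.
3. Ferryman goes to the far shore with the terrier.
4. Ferryman goes back to the near shore alone.
5. Ferryman goes to the far shore with the hay.
6. Ferryman goes back to the near shore alone.
7. Ferryman goes to the far shore with the cheese.
8. Ferryman goes back to the near shore alone.
9. Ferryman goes to the far shore with the pigeon.
10. Ferryman goes back to the near shore alone.
11. Ferryman goes to the far shore with the duck.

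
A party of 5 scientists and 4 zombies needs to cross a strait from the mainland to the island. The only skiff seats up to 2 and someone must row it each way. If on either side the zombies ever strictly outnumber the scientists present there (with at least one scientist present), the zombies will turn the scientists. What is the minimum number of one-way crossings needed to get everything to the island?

15

Counting alone: each trip to the island takes at most 2 across and each return brings at least 1 back, so after t trips out (and t−1 returns) at most 2t − (t−1) of the 9 are across; that first reaches 9 at t = 8, so at least 15 crossings are needed.
The plan below uses exactly 15 crossings, so it is optimal:
1. 2 zombies → the island.  (the mainland: 5S 2Z; the island: 0S 2Z)
2. 1 zombie ← the mainland.  (the mainland: 5S 3Z; the island: 0S 1Z)
3. 2 zombies → the island.  (the mainland: 5S 1Z; the island: 0S 3Z)
4. 1 zombie ← the mainland.  (the mainland: 5S 2Z; the island: 0S 2Z)
5. 2 scientists → the island.  (the mainland: 3S 2Z; the island: 2S 2Z)
6. 1 zombie ← the mainland.  (the mainland: 3S 3Z; the island: 2S 1Z)
7. 1 scientist and 1 zombie → the island.  (the mainland: 2S 2Z; the island: 3S 2Z)
8. 1 scientist ← the mainland.  (the mainland: 3S 2Z; the island: 2S 2Z)
9. 1 scientist and 1 zombie → the island.  (the mainland: 2S 1Z; the island: 3S 3Z)
10. 1 zombie ← the mainland.  (the mainland: 2S 2Z; the island: 3S 2Z)
11. 1 scientist and 1 zombie → the island.  (the mainland: 1S 1Z; the island: 4S 3Z)
12. 1 scientist ← the mainland.  (the mainland: 2S 1Z; the island: 3S 3Z)
13. 1 scientist and 1 zombie → the island.  (the mainland: 1S 0Z; the island: 4S 4Z)
14. 1 zombie ← the mainland.  (the mainland: 1S 1Z; the island: 4S 3Z)
15. 1 scientist and 1 zombie → the island.  (the mainland: 0S 0Z; the island: 5S 4Z)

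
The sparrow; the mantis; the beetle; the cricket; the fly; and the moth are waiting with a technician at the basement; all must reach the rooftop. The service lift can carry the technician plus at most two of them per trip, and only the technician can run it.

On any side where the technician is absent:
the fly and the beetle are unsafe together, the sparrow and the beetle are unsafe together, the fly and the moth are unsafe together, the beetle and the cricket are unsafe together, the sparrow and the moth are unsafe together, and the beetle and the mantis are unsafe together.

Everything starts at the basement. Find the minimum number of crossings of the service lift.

Counting alone: the technician can take at most 2 across per trip to the rooftop, so moving all 6 needs at least 3 loaded trips out, with a return between consecutive ones — at least 5 crossings.
The safety rule pushes this higher. Following every safe sequence of crossings, the most of the 6 that can be at the rooftop as the service lift arrives there on crossing 5 is 5 — never all 6.
So no plan with fewer than 7 crossings exists, and this one achieves 7:
1. Technician goes to the rooftop with the beetle and the moth.
2. Technician goes back to the basement alone.
3. Technician goes to the rooftop with the mantis and the sparrow.
4. Technician goes back to the basement with the beetle and the moth.
5. Technician goes to the rooftop with the cricket and the fly.
6. Technician goes back to the basement alone.
7. Technician goes to the rooftop with the beetle and the moth.

7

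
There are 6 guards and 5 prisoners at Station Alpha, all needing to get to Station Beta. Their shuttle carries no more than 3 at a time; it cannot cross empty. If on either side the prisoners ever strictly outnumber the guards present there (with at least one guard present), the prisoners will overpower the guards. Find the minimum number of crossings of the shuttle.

Counting alone: each trip to Station Beta takes at most 3 across and each return brings at least 1 back, so after t trips out (and t−1 returns) at most 3t − (t−1) of the 11 are across; that first reaches 11 at t = 5, so at least 9 crossings are needed.
The plan below uses exactly 9 crossings, so it is optimal:
1. 3 prisoners → Station Beta.  (Station Alpha: 6G 2P; Station Beta: 0G 3P)
2. 1 prisoner ← Station Alpha.  (Station Alpha: 6G 3P; Station Beta: 0G 2P)
3. 3 guards → Station Beta.  (Station Alpha: 3G 3P; Station Beta: 3G 2P)
4. 1 guard ← Station Alpha.  (Station Alpha: 4G 3P; Station Beta: 2G 2P)
5. 2 guards and 1 prisoner → Station Beta.  (Station Alpha: 2G 2P; Station Beta: 4G 3P)
6. 1 guard ← Station Alpha.  (Station Alpha: 3G 2P; Station Beta: 3G 3P)
7. 2 guards and 1 prisoner → Station Beta.  (Station Alpha: 1G 1P; Station Beta: 5G 4P)
8. 1 guard ← Station Alpha.  (Station Alpha: 2G 1P; Station Beta: 4G 4P)
9. 2 guards and 1 prisoner → Station Beta.  (Station Alpha: 0G 0P; Station Beta: 6G 5P)

9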